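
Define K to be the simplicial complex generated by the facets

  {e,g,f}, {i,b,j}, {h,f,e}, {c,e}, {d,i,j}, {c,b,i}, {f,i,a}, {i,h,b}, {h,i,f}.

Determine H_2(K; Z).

H_2 ≅ 0.

Take the total order a < b < c < d < e < f < g < h < i < j on the vertex set. Then K (dimension 2) consists of the simplices:

  0-simplices (10): a, b, c, d, e, f, g, h, i, j
  1-simplices (18): af, ai, bc, bh, bi, bj, ce, ci, di, dj, ef, eg, eh, fg, fh, fi, hi, ij
  2-simplices (8): afi, bci, bhi, bij, dij, efg, efh, fhi

Hence C_0 ≅ Z^10, C_1 ≅ Z^18, C_2 ≅ Z^8.

∂_1: C_1 → C_0 maps an edge to its endpoints' difference, ∂[p,q] = q − p. For instance
  ∂ce = e − c.
The 10×18 boundary matrix has rank 9 and Smith normal form diag(1,1,1,1,1,1,1,1,1).

Boundary ∂_2: C_2 → C_1 sends each 2-simplex [p,q,r] to [q,r] − [p,r] + [p,q]. For instance
  ∂efg = fg − eg + ef,
  ∂efh = fh − eh + ef.
The resulting 18×8 matrix has rank 8, and its Smith normal form has invariant factors (1,1,1,1,1,1,1,1).

From H_k ≅ ker(∂_k) / im(∂_{k+1}) we obtain:

  H_2: rank ker ∂_2 − rank ∂_3 = (8 − 8) − 0 = 0, and there is no ∂_3, so H_2 = 0.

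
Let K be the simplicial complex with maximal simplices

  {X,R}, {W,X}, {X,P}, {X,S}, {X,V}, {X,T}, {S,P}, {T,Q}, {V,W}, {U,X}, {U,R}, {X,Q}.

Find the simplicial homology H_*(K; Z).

H_0 = Z,  H_1 = Z^4.

Take the total order P < Q < R < S < T < U < V < W < X on the vertex set. Then K (dimension 1) consists of the simplices:

  0-simplices (9): P, Q, R, S, T, U, V, W, X
  1-simplices (12): PS, PX, QT, QX, RU, RX, SX, TX, UX, VW, VX, WX

giving chain groups C_0 ≅ Z^9, C_1 ≅ Z^12.

The boundary map ∂_1: C_1 → C_0 sends each edge [p,q] (with p < q) to q − p.
As a 9×12 matrix over Z this has rank 8, with invariant factors (1,1,1,1,1,1,1,1).

From H_k ≅ ker(∂_k) / im(∂_{k+1}) we obtain:

  H_0: rank C_0 − rank ∂_1 = 9 − 8 = 1, and the invariant factors of ∂_1 are all 1, so H_0 = Z.
  H_1: rank ker ∂_1 − rank ∂_2 = (12 − 8) − 0 = 4, and there is no ∂_2, so H_1 = Z^4.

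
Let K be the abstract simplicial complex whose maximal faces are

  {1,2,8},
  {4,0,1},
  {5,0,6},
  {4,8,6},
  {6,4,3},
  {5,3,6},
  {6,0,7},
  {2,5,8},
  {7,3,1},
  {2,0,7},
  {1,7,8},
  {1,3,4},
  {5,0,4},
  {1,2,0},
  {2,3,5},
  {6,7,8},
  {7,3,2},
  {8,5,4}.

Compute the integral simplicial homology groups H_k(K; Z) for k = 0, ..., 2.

K has 9 vertices, 27 edges, 18 triangles.
rank ∂_0 = 0, rank ∂_1 = 8 ⇒ b_0 = 9 − 0 − 8 = 1; all invariant factors of ∂_1 are 1 so no torsion. So H_0 = Z.
rank ∂_1 = 8, rank ∂_2 = 18 ⇒ b_1 = 27 − 8 − 18 = 1; ∂_2 has invariant factor(s) [2] giving torsion. So H_1 = Z ⊕ Z/2Z.
rank ∂_2 = 18, rank ∂_3 = 0 ⇒ b_2 = 18 − 18 − 0 = 0. So H_2 = 0.

H_0 ≅ Z,  H_1 ≅ Z ⊕ Z/2Z,  H_2 = 0.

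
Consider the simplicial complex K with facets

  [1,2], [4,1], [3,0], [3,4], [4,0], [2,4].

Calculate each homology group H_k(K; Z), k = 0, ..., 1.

Fix the vertex order 0 < 1 < 2 < 3 < 4 and write every simplex with vertices in increasing order. Then dim K = 1 and the simplices of K are:

  0-simplices (5): [0], [1], [2], [3], [4]
  1-simplices (6): [0,3], [0,4], [1,2], [1,4], [2,4], [3,4]

Hence C_0 ≅ Z^5, C_1 ≅ Z^6.

Boundary ∂_1: C_1 → C_0 is given by ∂[p,q] = [q] − [p].
This gives a 5×6 integer matrix of rank 4; reducing to Smith normal form yields diagonal entries (1,1,1,1).

Reading off H_k = ker ∂_k / im ∂_{k+1}:

  H_0: rank C_0 − rank ∂_1 = 5 − 4 = 1, and the invariant factors of ∂_1 are all 1, so H_0 ≅ Z.
  H_1: rank ker ∂_1 − rank ∂_2 = (6 − 4) − 0 = 2, and there is no ∂_2, so H_1 ≅ Z^2.

As a check, the Euler characteristic is 5 − 6 = -1, which agrees with 1 − 2 = -1.

H_0 = Z,  H_1 = Z^2.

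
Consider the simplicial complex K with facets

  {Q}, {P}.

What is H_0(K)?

H_0 ≅ Z^2.

Fix the vertex order P < Q and write every simplex with vertices in increasing order. Then dim K = 0 and the simplices of K are:

  0-simplices (2): P, Q

giving chain groups C_0 ≅ Z^2.

Reading off H_k = ker ∂_k / im ∂_{k+1}:

  H_0: rank C_0 − rank ∂_1 = 2 − 0 = 2, and there is no ∂_1, so H_0 = Z^2.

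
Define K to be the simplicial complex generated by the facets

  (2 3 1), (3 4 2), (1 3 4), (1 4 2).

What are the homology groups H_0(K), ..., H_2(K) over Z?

Take the total order 1 < 2 < 3 < 4 on the vertex set. Then K (dimension 2) consists of the simplices:

  0-simplices (4): [1], [2], [3], [4]
  1-simplices (6): [1,2], [1,3], [1,4], [2,3], [2,4], [3,4]
  2-simplices (4): [1,2,3], [1,2,4], [1,3,4], [2,3,4]

so the chain groups are C_0 ≅ Z^4, C_1 ≅ Z^6, C_2 ≅ Z^4.

∂_1: C_1 → C_0 maps an edge to its endpoints' difference, ∂[p,q] = q − p. For instance
  ∂[1,2] = [2] − [1].
As a 4×6 matrix over Z this has rank 3, with invariant factors (1,1,1).

∂_2: C_2 → C_1 acts by ∂[p,q,r] = [q,r] − [p,r] + [p,q]. For instance
  ∂[1,3,4] = [3,4] − [1,4] + [1,3],
  ∂[2,3,4] = [3,4] − [2,4] + [2,3].
The 6×4 boundary matrix has rank 3 and Smith normal form diag(1,1,1).

Reading off H_k = ker ∂_k / im ∂_{k+1}:

  H_0: rank C_0 − rank ∂_1 = 4 − 3 = 1, and the invariant factors of ∂_1 are all 1, so H_0 ≅ Z.
  H_1: rank ker ∂_1 − rank ∂_2 = (6 − 3) − 3 = 0, and the invariant factors of ∂_2 are all 1, so H_1 ≅ 0.
  H_2: rank ker ∂_2 − rank ∂_3 = (4 − 3) − 0 = 1, and there is no ∂_3, so H_2 ≅ Z.

(K is a triangulation of the 2-sphere S^2.)

H_0 ≅ Z,  H_1 = 0,  H_2 ≅ Z.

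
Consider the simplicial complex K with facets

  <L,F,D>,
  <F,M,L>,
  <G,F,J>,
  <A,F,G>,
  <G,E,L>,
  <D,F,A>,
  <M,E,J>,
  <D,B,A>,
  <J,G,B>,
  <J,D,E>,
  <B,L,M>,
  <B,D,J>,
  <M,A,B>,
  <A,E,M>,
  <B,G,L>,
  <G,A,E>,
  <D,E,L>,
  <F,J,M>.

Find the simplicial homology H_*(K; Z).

Fix the vertex order A < B < D < E < F < G < J < L < M and write every simplex with vertices in increasing order. Then dim K = 2 and the simplices of K are:

  0-simplices (9): A, B, D, E, F, G, J, L, M
  1-simplices (27): AB, AD, AE, AF, AG, AM, BD, BG, BJ, BL, BM, DE, DF, DJ, DL, EG, EJ, EL, EM, FG, FJ, FL, FM, GJ, GL, JM, LM
  2-simplices (18): ABD, ABM, ADF, AEG, AEM, AFG, BDJ, BGJ, BGL, BLM, DEJ, DEL, DFL, EGL, EJM, FGJ, FJM, FLM

Hence C_0 ≅ Z^9, C_1 ≅ Z^27, C_2 ≅ Z^18.

The boundary map ∂_1: C_1 → C_0 maps an edge to its endpoints' difference, ∂[p,q] = q − p.
The resulting 9×27 matrix has rank 8, and its Smith normal form has invariant factors (1,1,1,1,1,1,1,1).

The boundary map ∂_2: C_2 → C_1 maps a triangle to the signed sum of its edges. For instance
  ∂AEM = EM − AM + AE,
  ∂FLM = LM − FM + FL.
This gives a 27×18 integer matrix of rank 17; reducing to Smith normal form yields diagonal entries (1,1,1,1,1,1,1,1,1,1,1,1,1,1,1,1,1).

Computing H_k = (kernel of ∂_k) / (image of ∂_{k+1}):

  H_0: rank C_0 − rank ∂_1 = 9 − 8 = 1, and the invariant factors of ∂_1 are all 1, so H_0 = Z.
  H_1: rank ker ∂_1 − rank ∂_2 = (27 − 8) − 17 = 2, and the invariant factors of ∂_2 are all 1, so H_1 = Z^2.
  H_2: rank ker ∂_2 − rank ∂_3 = (18 − 17) − 0 = 1, and there is no ∂_3, so H_2 = Z.

As a check, the Euler characteristic is 9 − 27 + 18 = 0, which agrees with 1 − 2 + 1 = 0.

H_0 = Z,  H_1 = Z^2,  H_2 = Z.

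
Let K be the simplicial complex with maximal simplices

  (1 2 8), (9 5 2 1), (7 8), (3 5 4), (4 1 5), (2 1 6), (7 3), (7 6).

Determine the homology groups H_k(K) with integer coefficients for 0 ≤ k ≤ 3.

H_0 ≅ Z,  H_1 ≅ Z^2,  H_2 = 0,  H_3 = 0.

Take the total order 1 < 2 < 3 < 4 < 5 < 6 < 7 < 8 < 9 on the vertex set. Then K (dimension 3) consists of the simplices:

  0-simplices (9): [1], [2], [3], [4], [5], [6], [7], [8], [9]
  1-simplices (17): [1,2], [1,4], [1,5], [1,6], [1,8], [1,9], [2,5], [2,6], [2,8], [2,9], [3,4], [3,5], [3,7], [4,5], [5,9], [6,7], [7,8]
  2-simplices (8): [1,2,5], [1,2,6], [1,2,8], [1,2,9], [1,4,5], [1,5,9], [2,5,9], [3,4,5]
  3-simplices (1): [1,2,5,9]

so the chain groups are C_0 ≅ Z^9, C_1 ≅ Z^17, C_2 ≅ Z^8, C_3 ≅ Z^1.

The boundary map ∂_1: C_1 → C_0 is given by ∂[p,q] = [q] − [p].
As a 9×17 matrix over Z this has rank 8, with invariant factors (1,1,1,1,1,1,1,1).

Boundary ∂_2: C_2 → C_1 sends each 2-simplex [p,q,r] to [q,r] − [p,r] + [p,q]. For instance
  ∂[3,4,5] = [4,5] − [3,5] + [3,4],
  ∂[1,2,9] = [2,9] − [1,9] + [1,2].
The 17×8 boundary matrix has rank 7 and Smith normal form diag(1,1,1,1,1,1,1).

The boundary map ∂_3: C_3 → C_2 sends each 3-simplex σ to the alternating sum Σ_i (−1)^i (σ with its i-th vertex removed). For instance
  ∂[1,2,5,9] = [2,5,9] − [1,5,9] + [1,2,9] − [1,2,5].
The resulting 8×1 matrix has rank 1, and its Smith normal form has invariant factors (1).

From H_k ≅ ker(∂_k) / im(∂_{k+1}) we obtain:

  H_0: rank C_0 − rank ∂_1 = 9 − 8 = 1, and the invariant factors of ∂_1 are all 1, so H_0 = Z.
  H_1: rank ker ∂_1 − rank ∂_2 = (17 − 8) − 7 = 2, and the invariant factors of ∂_2 are all 1, so H_1 = Z^2.
  H_2: rank ker ∂_2 − rank ∂_3 = (8 − 7) − 1 = 0, and the invariant factors of ∂_3 are all 1, so H_2 = 0.
  H_3: rank ker ∂_3 − rank ∂_4 = (1 − 1) − 0 = 0, and there is no ∂_4, so H_3 = 0.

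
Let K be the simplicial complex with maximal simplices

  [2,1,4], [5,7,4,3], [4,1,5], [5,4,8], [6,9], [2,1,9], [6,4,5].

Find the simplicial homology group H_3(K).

Fix the vertex order 1 < 2 < 3 < 4 < 5 < 6 < 7 < 8 < 9 and write every simplex with vertices in increasing order. Then dim K = 3 and the simplices of K are:

  0-simplices (9): [1], [2], [3], [4], [5], [6], [7], [8], [9]
  1-simplices (17): [1,2], [1,4], [1,5], [1,9], [2,4], [2,9], [3,4], [3,5], [3,7], [4,5], [4,6], [4,7], [4,8], [5,6], [5,7], [5,8], [6,9]
  2-simplices (9): [1,2,4], [1,2,9], [1,4,5], [3,4,5], [3,4,7], [3,5,7], [4,5,6], [4,5,7], [4,5,8]
  3-simplices (1): [3,4,5,7]

so the chain groups are C_0 ≅ Z^9, C_1 ≅ Z^17, C_2 ≅ Z^9, C_3 ≅ Z^1.

∂_1: C_1 → C_0 maps an edge to its endpoints' difference, ∂[p,q] = q − p. For instance
  ∂[1,9] = [9] − [1].
As a 9×17 matrix over Z this has rank 8, with invariant factors (1,1,1,1,1,1,1,1).

∂_2: C_2 → C_1 maps a triangle to the signed sum of its edges. For instance
  ∂[4,5,7] = [5,7] − [4,7] + [4,5],
  ∂[1,2,4] = [2,4] − [1,4] + [1,2].
As a 17×9 matrix over Z this has rank 8, with invariant factors (1,1,1,1,1,1,1,1).

The boundary map ∂_3: C_3 → C_2 sends each 3-simplex σ to the alternating sum Σ_i (−1)^i (σ with its i-th vertex removed). For instance
  ∂[3,4,5,7] = [4,5,7] − [3,5,7] + [3,4,7] − [3,4,5].
This gives a 9×1 integer matrix of rank 1; reducing to Smith normal form yields diagonal entries (1).

From H_k ≅ ker(∂_k) / im(∂_{k+1}) we obtain:

  H_3: rank ker ∂_3 − rank ∂_4 = (1 − 1) − 0 = 0, and there is no ∂_4, so H_3 ≅ 0.

H_3 = 0.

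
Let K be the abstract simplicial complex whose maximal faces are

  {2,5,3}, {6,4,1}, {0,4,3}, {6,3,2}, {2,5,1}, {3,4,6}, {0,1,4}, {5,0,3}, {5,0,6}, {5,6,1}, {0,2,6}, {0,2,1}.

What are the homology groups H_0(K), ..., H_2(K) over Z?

H_0 ≅ Z,  H_1 ≅ Z/2,  H_2 = 0.

Fix the vertex order 0 < 1 < 2 < 3 < 4 < 5 < 6 and write every simplex with vertices in increasing order. Then dim K = 2 and the simplices of K are:

  0-simplices (7): [0], [1], [2], [3], [4], [5], [6]
  1-simplices (18): [0,1], [0,2], [0,3], [0,4], [0,5], [0,6], [1,2], [1,4], [1,5], [1,6], [2,3], [2,5], [2,6], [3,4], [3,5], [3,6], [4,6], [5,6]
  2-simplices (12): [0,1,2], [0,1,4], [0,2,6], [0,3,4], [0,3,5], [0,5,6], [1,2,5], [1,4,6], [1,5,6], [2,3,5], [2,3,6], [3,4,6]

Hence C_0 ≅ Z^7, C_1 ≅ Z^18, C_2 ≅ Z^12.

∂_1: C_1 → C_0 maps an edge to its endpoints' difference, ∂[p,q] = q − p.
The 7×18 boundary matrix has rank 6 and Smith normal form diag(1,1,1,1,1,1).

The boundary map ∂_2: C_2 → C_1 sends each 2-simplex [p,q,r] to [q,r] − [p,r] + [p,q]. For instance
  ∂[1,4,6] = [4,6] − [1,6] + [1,4],
  ∂[0,1,4] = [1,4] − [0,4] + [0,1].
The resulting 18×12 matrix has rank 12, and its Smith normal form has invariant factors (1,1,1,1,1,1,1,1,1,1,1,2).

Now H_k = ker ∂_k / im ∂_{k+1}, so:

  H_0: rank C_0 − rank ∂_1 = 7 − 6 = 1, and the invariant factors of ∂_1 are all 1, so H_0 = Z.
  H_1: rank ker ∂_1 − rank ∂_2 = (18 − 6) − 12 = 0, and ∂_2 has invariant factor 2 > 1, so H_1 = Z/2.
  H_2: rank ker ∂_2 − rank ∂_3 = (12 − 12) − 0 = 0, and there is no ∂_3, so H_2 = 0.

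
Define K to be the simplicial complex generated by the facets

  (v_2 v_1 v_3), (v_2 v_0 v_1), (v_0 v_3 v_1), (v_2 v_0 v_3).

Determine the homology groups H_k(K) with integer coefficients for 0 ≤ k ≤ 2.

K has 4 vertices, 6 edges, 4 triangles.
rank ∂_0 = 0, rank ∂_1 = 3 ⇒ b_0 = 4 − 0 − 3 = 1; all invariant factors of ∂_1 are 1 so no torsion. So H_0 ≅ Z.
rank ∂_1 = 3, rank ∂_2 = 3 ⇒ b_1 = 6 − 3 − 3 = 0; all invariant factors of ∂_2 are 1 so no torsion. So H_1 ≅ 0.
rank ∂_2 = 3, rank ∂_3 = 0 ⇒ b_2 = 4 − 3 − 0 = 1. So H_2 ≅ Z.

H_0 = Z,  H_1 = 0,  H_2 = Z.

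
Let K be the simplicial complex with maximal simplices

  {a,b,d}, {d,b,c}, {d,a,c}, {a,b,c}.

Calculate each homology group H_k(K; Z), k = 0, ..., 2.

Fix the vertex order a < b < c < d and write every simplex with vertices in increasing order. Then dim K = 2 and the simplices of K are:

  0-simplices (4): a, b, c, d
  1-simplices (6): ab, ac, ad, bc, bd, cd
  2-simplices (4): abc, abd, acd, bcd

so the chain groups are C_0 ≅ Z^4, C_1 ≅ Z^6, C_2 ≅ Z^4.

∂_1: C_1 → C_0 is given by ∂[p,q] = [q] − [p].
The 4×6 boundary matrix has rank 3 and Smith normal form diag(1,1,1).

∂_2: C_2 → C_1 sends each 2-simplex [p,q,r] to [q,r] − [p,r] + [p,q]. For instance
  ∂abd = bd − ad + ab,
  ∂bcd = cd − bd + bc.
The resulting 6×4 matrix has rank 3, and its Smith normal form has invariant factors (1,1,1).

Reading off H_k = ker ∂_k / im ∂_{k+1}:

  H_0: rank C_0 − rank ∂_1 = 4 − 3 = 1, and the invariant factors of ∂_1 are all 1, so H_0 = Z.
  H_1: rank ker ∂_1 − rank ∂_2 = (6 − 3) − 3 = 0, and the invariant factors of ∂_2 are all 1, so H_1 = 0.
  H_2: rank ker ∂_2 − rank ∂_3 = (4 − 3) − 0 = 1, and there is no ∂_3, so H_2 = Z.

As a check, the Euler characteristic is 4 − 6 + 4 = 2, which agrees with 1 − 0 + 1 = 2.

H_0 ≅ Z,  H_1 = 0,  H_2 ≅ Z.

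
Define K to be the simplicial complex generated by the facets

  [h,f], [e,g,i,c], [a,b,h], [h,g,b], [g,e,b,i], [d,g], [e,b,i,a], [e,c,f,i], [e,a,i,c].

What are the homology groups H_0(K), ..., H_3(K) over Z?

H_0 = Z,  H_1 = Z,  H_2 = 0,  H_3 = 0.

We work with the vertex ordering a < b < c < d < e < f < g < h < i. The simplices of K, each written with vertices in increasing order, are:

  0-simplices (9): a, b, c, d, e, f, g, h, i
  1-simplices (21): ab, ac, ae, ah, ai, be, bg, bh, bi, ce, cf, cg, ci, dg, ef, eg, ei, fh, fi, gh, gi
  2-simplices (17): abe, abh, abi, ace, aci, aei, beg, bei, bgh, bgi, cef, ceg, cei, cfi, cgi, efi, egi
  3-simplices (5): abei, acei, begi, cefi, cegi

so the chain groups are C_0 ≅ Z^9, C_1 ≅ Z^21, C_2 ≅ Z^17, C_3 ≅ Z^5.

∂_1: C_1 → C_0 sends each edge [p,q] (with p < q) to q − p.
This gives a 9×21 integer matrix of rank 8; reducing to Smith normal form yields diagonal entries (1,1,1,1,1,1,1,1).

The boundary map ∂_2: C_2 → C_1 maps a triangle to the signed sum of its edges. For instance
  ∂ace = ce − ae + ac,
  ∂aci = ci − ai + ac.
As a 21×17 matrix over Z this has rank 12, with invariant factors (1,1,1,1,1,1,1,1,1,1,1,1).

The boundary map ∂_3: C_3 → C_2 sends each 3-simplex σ to the alternating sum Σ_i (−1)^i (σ with its i-th vertex removed). For instance
  ∂begi = egi − bgi + bei − beg,
  ∂cegi = egi − cgi + cei − ceg.
The 17×5 boundary matrix has rank 5 and Smith normal form diag(1,1,1,1,1).

Computing H_k = (kernel of ∂_k) / (image of ∂_{k+1}):

  H_0: rank C_0 − rank ∂_1 = 9 − 8 = 1, and the invariant factors of ∂_1 are all 1, so H_0 = Z.
  H_1: rank ker ∂_1 − rank ∂_2 = (21 − 8) − 12 = 1, and the invariant factors of ∂_2 are all 1, so H_1 = Z.
  H_2: rank ker ∂_2 − rank ∂_3 = (17 − 12) − 5 = 0, and the invariant factors of ∂_3 are all 1, so H_2 = 0.
  H_3: rank ker ∂_3 − rank ∂_4 = (5 − 5) − 0 = 0, and there is no ∂_4, so H_3 = 0.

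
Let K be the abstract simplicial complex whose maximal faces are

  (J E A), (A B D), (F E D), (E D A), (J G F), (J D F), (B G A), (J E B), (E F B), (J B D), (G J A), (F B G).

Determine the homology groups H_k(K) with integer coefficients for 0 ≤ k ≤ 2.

We work with the vertex ordering A < B < D < E < F < G < J. The simplices of K, each written with vertices in increasing order, are:

  0-simplices (7): A, B, D, E, F, G, J
  1-simplices (18): AB, AD, AE, AG, AJ, BD, BE, BF, BG, BJ, DE, DF, DJ, EF, EJ, FG, FJ, GJ
  2-simplices (12): ABD, ABG, ADE, AEJ, AGJ, BDJ, BEF, BEJ, BFG, DEF, DFJ, FGJ

so the chain groups are C_0 ≅ Z^7, C_1 ≅ Z^18, C_2 ≅ Z^12.

Boundary ∂_1: C_1 → C_0 maps an edge to its endpoints' difference, ∂[p,q] = q − p. For instance
  ∂BJ = J − B.
The 7×18 boundary matrix has rank 6 and Smith normal form diag(1,1,1,1,1,1).

The boundary map ∂_2: C_2 → C_1 maps a triangle to the signed sum of its edges. For instance
  ∂DEF = EF − DF + DE,
  ∂DFJ = FJ − DJ + DF.
This gives a 18×12 integer matrix of rank 12; reducing to Smith normal form yields diagonal entries (1,1,1,1,1,1,1,1,1,1,1,2).

Computing H_k = (kernel of ∂_k) / (image of ∂_{k+1}):

  H_0: rank C_0 − rank ∂_1 = 7 − 6 = 1, and the invariant factors of ∂_1 are all 1, so H_0 ≅ Z.
  H_1: rank ker ∂_1 − rank ∂_2 = (18 − 6) − 12 = 0, and ∂_2 has invariant factor 2 > 1, so H_1 ≅ Z/2Z.
  H_2: rank ker ∂_2 − rank ∂_3 = (12 − 12) − 0 = 0, and there is no ∂_3, so H_2 ≅ 0.

(K is a triangulation of the real projective plane RP^2.)

H_0 ≅ Z,  H_1 ≅ Z/2Z,  H_2 = 0.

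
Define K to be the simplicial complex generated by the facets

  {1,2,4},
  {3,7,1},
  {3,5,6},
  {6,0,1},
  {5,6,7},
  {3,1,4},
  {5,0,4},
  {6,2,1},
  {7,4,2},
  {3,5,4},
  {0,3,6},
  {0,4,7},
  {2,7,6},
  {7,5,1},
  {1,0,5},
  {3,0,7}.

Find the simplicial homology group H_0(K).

H_0 = Z.

Fix the vertex order 0 < 1 < 2 < 3 < 4 < 5 < 6 < 7 and write every simplex with vertices in increasing order. Then dim K = 2 and the simplices of K are:

  0-simplices (8): [0], [1], [2], [3], [4], [5], [6], [7]
  1-simplices (24): (24 of them)
  2-simplices (16): [0,1,5], [0,1,6], [0,3,6], [0,3,7], [0,4,5], [0,4,7], [1,2,4], [1,2,6], [1,3,4], [1,3,7], [1,5,7], [2,4,7], [2,6,7], [3,4,5], [3,5,6], [5,6,7]

Hence C_0 ≅ Z^8, C_1 ≅ Z^24, C_2 ≅ Z^16.

The boundary map ∂_1: C_1 → C_0 is given by ∂[p,q] = [q] − [p].
As a 8×24 matrix over Z this has rank 7, with invariant factors (1,1,1,1,1,1,1).

∂_2: C_2 → C_1 acts by ∂[p,q,r] = [q,r] − [p,r] + [p,q]. For instance
  ∂[0,3,6] = [3,6] − [0,6] + [0,3],
  ∂[0,1,6] = [1,6] − [0,6] + [0,1].
The 24×16 boundary matrix has rank 15 and Smith normal form diag(1,1,1,1,1,1,1,1,1,1,1,1,1,1,1).

Now H_k = ker ∂_k / im ∂_{k+1}, so:

  H_0: rank C_0 − rank ∂_1 = 8 − 7 = 1, and the invariant factors of ∂_1 are all 1, so H_0 = Z.

(K is a triangulation of the torus T^2.)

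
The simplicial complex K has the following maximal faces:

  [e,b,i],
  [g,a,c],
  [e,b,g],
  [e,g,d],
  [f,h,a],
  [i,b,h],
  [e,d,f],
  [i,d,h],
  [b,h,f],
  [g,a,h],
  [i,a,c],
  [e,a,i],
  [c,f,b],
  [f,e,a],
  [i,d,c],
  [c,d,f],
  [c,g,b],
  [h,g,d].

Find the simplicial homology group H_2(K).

We work with the vertex ordering a < b < c < d < e < f < g < h < i. The simplices of K, each written with vertices in increasing order, are:

  0-simplices (9): a, b, c, d, e, f, g, h, i
  1-simplices (27): ac, ae, af, ag, ah, ai, bc, be, bf, bg, bh, bi, cd, cf, cg, ci, de, df, dg, dh, di, ef, eg, ei, fh, gh, hi
  2-simplices (18): acg, aci, aef, aei, afh, agh, bcf, bcg, beg, bei, bfh, bhi, cdf, cdi, def, deg, dgh, dhi

giving chain groups C_0 ≅ Z^9, C_1 ≅ Z^27, C_2 ≅ Z^18.

Boundary ∂_1: C_1 → C_0 maps an edge to its endpoints' difference, ∂[p,q] = q − p.
The resulting 9×27 matrix has rank 8, and its Smith normal form has invariant factors (1,1,1,1,1,1,1,1).

Boundary ∂_2: C_2 → C_1 maps a triangle to the signed sum of its edges. For instance
  ∂aef = ef − af + ae,
  ∂deg = eg − dg + de.
As a 27×18 matrix over Z this has rank 17, with invariant factors (1,1,1,1,1,1,1,1,1,1,1,1,1,1,1,1,1).

From H_k ≅ ker(∂_k) / im(∂_{k+1}) we obtain:

  H_2: rank ker ∂_2 − rank ∂_3 = (18 − 17) − 0 = 1, and there is no ∂_3, so H_2 ≅ Z.

(K is a triangulation of the torus T^2.)

H_2 ≅ Z.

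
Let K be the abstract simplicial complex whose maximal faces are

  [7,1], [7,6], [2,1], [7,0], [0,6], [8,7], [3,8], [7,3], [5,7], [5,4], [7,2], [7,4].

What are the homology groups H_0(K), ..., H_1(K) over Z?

Order the vertices as 0 < 1 < 2 < 3 < 4 < 5 < 6 < 7 < 8. Listing each simplex with vertices in this order, K has dimension 1 with simplices:

  0-simplices (9): [0], [1], [2], [3], [4], [5], [6], [7], [8]
  1-simplices (12): [0,6], [0,7], [1,2], [1,7], [2,7], [3,7], [3,8], [4,5], [4,7], [5,7], [6,7], [7,8]

so the chain groups are C_0 ≅ Z^9, C_1 ≅ Z^12.

∂_1: C_1 → C_0 sends each edge [p,q] (with p < q) to q − p.
The resulting 9×12 matrix has rank 8, and its Smith normal form has invariant factors (1,1,1,1,1,1,1,1).

Computing H_k = (kernel of ∂_k) / (image of ∂_{k+1}):

  H_0: rank C_0 − rank ∂_1 = 9 − 8 = 1, and the invariant factors of ∂_1 are all 1, so H_0 = Z.
  H_1: rank ker ∂_1 − rank ∂_2 = (12 − 8) − 0 = 4, and there is no ∂_2, so H_1 = Z^4.

(K is a triangulation of a wedge of 4 circles.)

H_0 ≅ Z,  H_1 ≅ Z^4.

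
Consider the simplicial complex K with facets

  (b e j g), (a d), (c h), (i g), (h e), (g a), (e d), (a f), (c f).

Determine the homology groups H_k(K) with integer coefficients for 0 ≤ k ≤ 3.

H_0 ≅ Z,  H_1 ≅ Z^2,  H_2 = 0,  H_3 = 0.

We work with the vertex ordering a < b < c < d < e < f < g < h < i < j. The simplices of K, each written with vertices in increasing order, are:

  0-simplices (10): a, b, c, d, e, f, g, h, i, j
  1-simplices (14): ad, af, ag, be, bg, bj, cf, ch, de, eg, eh, ej, gi, gj
  2-simplices (4): beg, bej, bgj, egj
  3-simplices (1): begj

so the chain groups are C_0 ≅ Z^10, C_1 ≅ Z^14, C_2 ≅ Z^4, C_3 ≅ Z^1.

∂_1: C_1 → C_0 sends each edge [p,q] (with p < q) to q − p. For instance
  ∂cf = f − c.
This gives a 10×14 integer matrix of rank 9; reducing to Smith normal form yields diagonal entries (1,1,1,1,1,1,1,1,1).

Boundary ∂_2: C_2 → C_1 maps a triangle to the signed sum of its edges. For instance
  ∂beg = eg − bg + be,
  ∂bgj = gj − bj + bg.
This gives a 14×4 integer matrix of rank 3; reducing to Smith normal form yields diagonal entries (1,1,1).

∂_3: C_3 → C_2 sends each 3-simplex σ to the alternating sum Σ_i (−1)^i (σ with its i-th vertex removed). For instance
  ∂begj = egj − bgj + bej − beg.
As a 4×1 matrix over Z this has rank 1, with invariant factors (1).

From H_k ≅ ker(∂_k) / im(∂_{k+1}) we obtain:

  H_0: rank C_0 − rank ∂_1 = 10 − 9 = 1, and the invariant factors of ∂_1 are all 1, so H_0 = Z.
  H_1: rank ker ∂_1 − rank ∂_2 = (14 − 9) − 3 = 2, and the invariant factors of ∂_2 are all 1, so H_1 = Z^2.
  H_2: rank ker ∂_2 − rank ∂_3 = (4 − 3) − 1 = 0, and the invariant factors of ∂_3 are all 1, so H_2 = 0.
  H_3: rank ker ∂_3 − rank ∂_4 = (1 − 1) − 0 = 0, and there is no ∂_4, so H_3 = 0.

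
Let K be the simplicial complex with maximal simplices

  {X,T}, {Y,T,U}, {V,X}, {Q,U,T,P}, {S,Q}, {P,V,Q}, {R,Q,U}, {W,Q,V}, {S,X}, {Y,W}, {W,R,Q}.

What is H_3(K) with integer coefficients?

Take the total order P < Q < R < S < T < U < V < W < X < Y on the vertex set. Then K (dimension 3) consists of the simplices:

  0-simplices (10): P, Q, R, S, T, U, V, W, X, Y
  1-simplices (20): PQ, PT, PU, PV, QR, QS, QT, QU, QV, QW, RU, RW, SX, TU, TX, TY, UY, VW, VX, WY
  2-simplices (9): PQT, PQU, PQV, PTU, QRU, QRW, QTU, QVW, TUY
  3-simplices (1): PQTU

so the chain groups are C_0 ≅ Z^10, C_1 ≅ Z^20, C_2 ≅ Z^9, C_3 ≅ Z^1.

The boundary map ∂_1: C_1 → C_0 is given by ∂[p,q] = [q] − [p]. For instance
  ∂UY = Y − U.
As a 10×20 matrix over Z this has rank 9, with invariant factors (1,1,1,1,1,1,1,1,1).

Boundary ∂_2: C_2 → C_1 maps a triangle to the signed sum of its edges. For instance
  ∂QVW = VW − QW + QV,
  ∂TUY = UY − TY + TU.
As a 20×9 matrix over Z this has rank 8, with invariant factors (1,1,1,1,1,1,1,1).

Boundary ∂_3: C_3 → C_2 sends each 3-simplex σ to the alternating sum Σ_i (−1)^i (σ with its i-th vertex removed). For instance
  ∂PQTU = QTU − PTU + PQU − PQT.
As a 9×1 matrix over Z this has rank 1, with invariant factors (1).

From H_k ≅ ker(∂_k) / im(∂_{k+1}) we obtain:

  H_3: rank ker ∂_3 − rank ∂_4 = (1 − 1) − 0 = 0, and there is no ∂_4, so H_3 ≅ 0.

H_3 = 0.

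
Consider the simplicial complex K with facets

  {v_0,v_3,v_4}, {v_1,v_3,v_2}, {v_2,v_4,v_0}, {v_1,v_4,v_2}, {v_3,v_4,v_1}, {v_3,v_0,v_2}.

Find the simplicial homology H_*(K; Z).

We work with the vertex ordering v_0 < v_1 < v_2 < v_3 < v_4. The simplices of K, each written with vertices in increasing order, are:

  0-simplices (5): [v_0], [v_1], [v_2], [v_3], [v_4]
  1-simplices (9): [v_0,v_2], [v_0,v_3], [v_0,v_4], [v_1,v_2], [v_1,v_3], [v_1,v_4], [v_2,v_3], [v_2,v_4], [v_3,v_4]
  2-simplices (6): [v_0,v_2,v_3], [v_0,v_2,v_4], [v_0,v_3,v_4], [v_1,v_2,v_3], [v_1,v_2,v_4], [v_1,v_3,v_4]

Hence C_0 ≅ Z^5, C_1 ≅ Z^9, C_2 ≅ Z^6.

The boundary map ∂_1: C_1 → C_0 is given by ∂[p,q] = [q] − [p]. For instance
  ∂[v_1,v_2] = [v_2] − [v_1].
As a 5×9 matrix over Z this has rank 4, with invariant factors (1,1,1,1).

The boundary map ∂_2: C_2 → C_1 sends each 2-simplex [p,q,r] to [q,r] − [p,r] + [p,q]. For instance
  ∂[v_1,v_2,v_3] = [v_2,v_3] − [v_1,v_3] + [v_1,v_2],
  ∂[v_1,v_3,v_4] = [v_3,v_4] − [v_1,v_4] + [v_1,v_3].
The resulting 9×6 matrix has rank 5, and its Smith normal form has invariant factors (1,1,1,1,1).

Reading off H_k = ker ∂_k / im ∂_{k+1}:

  H_0: rank C_0 − rank ∂_1 = 5 − 4 = 1, and the invariant factors of ∂_1 are all 1, so H_0 ≅ Z.
  H_1: rank ker ∂_1 − rank ∂_2 = (9 − 4) − 5 = 0, and the invariant factors of ∂_2 are all 1, so H_1 ≅ 0.
  H_2: rank ker ∂_2 − rank ∂_3 = (6 − 5) − 0 = 1, and there is no ∂_3, so H_2 ≅ Z.

H_0 = Z,  H_1 = 0,  H_2 = Z.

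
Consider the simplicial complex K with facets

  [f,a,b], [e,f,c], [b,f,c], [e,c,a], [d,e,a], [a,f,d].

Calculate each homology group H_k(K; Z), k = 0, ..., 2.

Take the total order a < b < c < d < e < f on the vertex set. Then K (dimension 2) consists of the simplices:

  0-simplices (6): a, b, c, d, e, f
  1-simplices (12): ab, ac, ad, ae, af, bc, bf, ce, cf, de, df, ef
  2-simplices (6): abf, ace, ade, adf, bcf, cef

Hence C_0 ≅ Z^6, C_1 ≅ Z^12, C_2 ≅ Z^6.

Boundary ∂_1: C_1 → C_0 is given by ∂[p,q] = [q] − [p].
This gives a 6×12 integer matrix of rank 5; reducing to Smith normal form yields diagonal entries (1,1,1,1,1).

∂_2: C_2 → C_1 maps a triangle to the signed sum of its edges. For instance
  ∂abf = bf − af + ab,
  ∂cef = ef − cf + ce.
This gives a 12×6 integer matrix of rank 6; reducing to Smith normal form yields diagonal entries (1,1,1,1,1,1).

Reading off H_k = ker ∂_k / im ∂_{k+1}:

  H_0: rank C_0 − rank ∂_1 = 6 − 5 = 1, and the invariant factors of ∂_1 are all 1, so H_0 = Z.
  H_1: rank ker ∂_1 − rank ∂_2 = (12 − 5) − 6 = 1, and the invariant factors of ∂_2 are all 1, so H_1 = Z.
  H_2: rank ker ∂_2 − rank ∂_3 = (6 − 6) − 0 = 0, and there is no ∂_3, so H_2 = 0.

H_0 ≅ Z,  H_1 ≅ Z,  H_2 = 0.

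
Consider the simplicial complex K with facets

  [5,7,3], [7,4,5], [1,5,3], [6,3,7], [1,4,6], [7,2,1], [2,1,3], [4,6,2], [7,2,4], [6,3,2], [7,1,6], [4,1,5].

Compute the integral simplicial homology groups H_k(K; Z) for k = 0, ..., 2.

Order the vertices as 1 < 2 < 3 < 4 < 5 < 6 < 7. Listing each simplex with vertices in this order, K has dimension 2 with simplices:

  0-simplices (7): [1], [2], [3], [4], [5], [6], [7]
  1-simplices (18): [1,2], [1,3], [1,4], [1,5], [1,6], [1,7], [2,3], [2,4], [2,6], [2,7], [3,5], [3,6], [3,7], [4,5], [4,6], [4,7], [5,7], [6,7]
  2-simplices (12): [1,2,3], [1,2,7], [1,3,5], [1,4,5], [1,4,6], [1,6,7], [2,3,6], [2,4,6], [2,4,7], [3,5,7], [3,6,7], [4,5,7]

so the chain groups are C_0 ≅ Z^7, C_1 ≅ Z^18, C_2 ≅ Z^12.

The boundary map ∂_1: C_1 → C_0 sends each edge [p,q] (with p < q) to q − p.
The 7×18 boundary matrix has rank 6 and Smith normal form diag(1,1,1,1,1,1).

The boundary map ∂_2: C_2 → C_1 sends each 2-simplex [p,q,r] to [q,r] − [p,r] + [p,q]. For instance
  ∂[2,3,6] = [3,6] − [2,6] + [2,3],
  ∂[1,2,7] = [2,7] − [1,7] + [1,2].
This gives a 18×12 integer matrix of rank 12; reducing to Smith normal form yields diagonal entries (1,1,1,1,1,1,1,1,1,1,1,2).

From H_k ≅ ker(∂_k) / im(∂_{k+1}) we obtain:

  H_0: rank C_0 − rank ∂_1 = 7 − 6 = 1, and the invariant factors of ∂_1 are all 1, so H_0 = Z.
  H_1: rank ker ∂_1 − rank ∂_2 = (18 − 6) − 12 = 0, and ∂_2 has invariant factor 2 > 1, so H_1 = Z/2.
  H_2: rank ker ∂_2 − rank ∂_3 = (12 − 12) − 0 = 0, and there is no ∂_3, so H_2 = 0.

As a check, the Euler characteristic is 7 − 18 + 12 = 1, which agrees with 1 − 0 + 0 = 1.
(K is a triangulation of the real projective plane RP^2.)

H_0 = Z,  H_1 = Z/2,  H_2 = 0.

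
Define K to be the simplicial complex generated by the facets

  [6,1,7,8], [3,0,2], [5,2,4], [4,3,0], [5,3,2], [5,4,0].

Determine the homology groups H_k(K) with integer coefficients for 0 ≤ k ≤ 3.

H_0 = Z^2,  H_1 = Z,  H_2 = 0,  H_3 = 0.

Order the vertices as 0 < 1 < 2 < 3 < 4 < 5 < 6 < 7 < 8. Listing each simplex with vertices in this order, K has dimension 3 with simplices:

  0-simplices (9): [0], [1], [2], [3], [4], [5], [6], [7], [8]
  1-simplices (16): [0,2], [0,3], [0,4], [0,5], [1,6], [1,7], [1,8], [2,3], [2,4], [2,5], [3,4], [3,5], [4,5], [6,7], [6,8], [7,8]
  2-simplices (9): [0,2,3], [0,3,4], [0,4,5], [1,6,7], [1,6,8], [1,7,8], [2,3,5], [2,4,5], [6,7,8]
  3-simplices (1): [1,6,7,8]

giving chain groups C_0 ≅ Z^9, C_1 ≅ Z^16, C_2 ≅ Z^9, C_3 ≅ Z^1.

∂_1: C_1 → C_0 sends each edge [p,q] (with p < q) to q − p. For instance
  ∂[0,2] = [2] − [0].
As a 9×16 matrix over Z this has rank 7, with invariant factors (1,1,1,1,1,1,1).

Boundary ∂_2: C_2 → C_1 maps a triangle to the signed sum of its edges. For instance
  ∂[1,6,7] = [6,7] − [1,7] + [1,6],
  ∂[2,4,5] = [4,5] − [2,5] + [2,4].
As a 16×9 matrix over Z this has rank 8, with invariant factors (1,1,1,1,1,1,1,1).

∂_3: C_3 → C_2 sends each 3-simplex σ to the alternating sum Σ_i (−1)^i (σ with its i-th vertex removed). For instance
  ∂[1,6,7,8] = [6,7,8] − [1,7,8] + [1,6,8] − [1,6,7].
As a 9×1 matrix over Z this has rank 1, with invariant factors (1).

Reading off H_k = ker ∂_k / im ∂_{k+1}:

  H_0: rank C_0 − rank ∂_1 = 9 − 7 = 2, and the invariant factors of ∂_1 are all 1, so H_0 ≅ Z^2.
  H_1: rank ker ∂_1 − rank ∂_2 = (16 − 7) − 8 = 1, and the invariant factors of ∂_2 are all 1, so H_1 ≅ Z.
  H_2: rank ker ∂_2 − rank ∂_3 = (9 − 8) − 1 = 0, and the invariant factors of ∂_3 are all 1, so H_2 ≅ 0.
  H_3: rank ker ∂_3 − rank ∂_4 = (1 − 1) − 0 = 0, and there is no ∂_4, so H_3 ≅ 0.

As a check, the Euler characteristic is 9 − 16 + 9 − 1 = 1, which agrees with 2 − 1 + 0 − 0 = 1.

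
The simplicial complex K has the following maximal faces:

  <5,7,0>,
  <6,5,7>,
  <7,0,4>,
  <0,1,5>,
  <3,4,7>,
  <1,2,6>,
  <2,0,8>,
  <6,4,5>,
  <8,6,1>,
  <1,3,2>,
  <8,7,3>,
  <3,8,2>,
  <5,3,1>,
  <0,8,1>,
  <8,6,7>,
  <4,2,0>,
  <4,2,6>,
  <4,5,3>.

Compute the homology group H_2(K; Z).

H_2 ≅ 0.

Fix the vertex order 0 < 1 < 2 < 3 < 4 < 5 < 6 < 7 < 8 and write every simplex with vertices in increasing order. Then dim K = 2 and the simplices of K are:

  0-simplices (9): [0], [1], [2], [3], [4], [5], [6], [7], [8]
  1-simplices (27): (27 of them)
  2-simplices (18): [0,1,5], [0,1,8], [0,2,4], [0,2,8], [0,4,7], [0,5,7], [1,2,3], [1,2,6], [1,3,5], [1,6,8], [2,3,8], [2,4,6], [3,4,5], [3,4,7], [3,7,8], [4,5,6], [5,6,7], [6,7,8]

Hence C_0 ≅ Z^9, C_1 ≅ Z^27, C_2 ≅ Z^18.

∂_1: C_1 → C_0 maps an edge to its endpoints' difference, ∂[p,q] = q − p.
The 9×27 boundary matrix has rank 8 and Smith normal form diag(1,1,1,1,1,1,1,1).

∂_2: C_2 → C_1 maps a triangle to the signed sum of its edges. For instance
  ∂[5,6,7] = [6,7] − [5,7] + [5,6],
  ∂[1,2,3] = [2,3] − [1,3] + [1,2].
The resulting 27×18 matrix has rank 18, and its Smith normal form has invariant factors (1,1,1,1,1,1,1,1,1,1,1,1,1,1,1,1,1,2).

Now H_k = ker ∂_k / im ∂_{k+1}, so:

  H_2: rank ker ∂_2 − rank ∂_3 = (18 − 18) − 0 = 0, and there is no ∂_3, so H_2 ≅ 0.

(K is a triangulation of the Klein bottle.)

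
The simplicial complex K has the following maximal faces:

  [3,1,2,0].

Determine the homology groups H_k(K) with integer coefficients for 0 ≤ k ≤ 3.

We work with the vertex ordering 0 < 1 < 2 < 3. The simplices of K, each written with vertices in increasing order, are:

  0-simplices (4): [0], [1], [2], [3]
  1-simplices (6): [0,1], [0,2], [0,3], [1,2], [1,3], [2,3]
  2-simplices (4): [0,1,2], [0,1,3], [0,2,3], [1,2,3]
  3-simplices (1): [0,1,2,3]

so the chain groups are C_0 ≅ Z^4, C_1 ≅ Z^6, C_2 ≅ Z^4, C_3 ≅ Z^1.

The boundary map ∂_1: C_1 → C_0 sends each edge [p,q] (with p < q) to q − p.
The resulting 4×6 matrix has rank 3, and its Smith normal form has invariant factors (1,1,1).

The boundary map ∂_2: C_2 → C_1 acts by ∂[p,q,r] = [q,r] − [p,r] + [p,q]. For instance
  ∂[0,1,2] = [1,2] − [0,2] + [0,1],
  ∂[0,1,3] = [1,3] − [0,3] + [0,1].
The 6×4 boundary matrix has rank 3 and Smith normal form diag(1,1,1).

∂_3: C_3 → C_2 sends each 3-simplex σ to the alternating sum Σ_i (−1)^i (σ with its i-th vertex removed). For instance
  ∂[0,1,2,3] = [1,2,3] − [0,2,3] + [0,1,3] − [0,1,2].
The resulting 4×1 matrix has rank 1, and its Smith normal form has invariant factors (1).

Computing H_k = (kernel of ∂_k) / (image of ∂_{k+1}):

  H_0: rank C_0 − rank ∂_1 = 4 − 3 = 1, and the invariant factors of ∂_1 are all 1, so H_0 = Z.
  H_1: rank ker ∂_1 − rank ∂_2 = (6 − 3) − 3 = 0, and the invariant factors of ∂_2 are all 1, so H_1 = 0.
  H_2: rank ker ∂_2 − rank ∂_3 = (4 − 3) − 1 = 0, and the invariant factors of ∂_3 are all 1, so H_2 = 0.
  H_3: rank ker ∂_3 − rank ∂_4 = (1 − 1) − 0 = 0, and there is no ∂_4, so H_3 = 0.

H_0 = Z,  H_1 = 0,  H_2 = 0,  H_3 = 0.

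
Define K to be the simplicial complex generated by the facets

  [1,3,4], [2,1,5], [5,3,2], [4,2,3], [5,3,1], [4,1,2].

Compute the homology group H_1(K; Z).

H_1 ≅ 0.

We work with the vertex ordering 1 < 2 < 3 < 4 < 5. The simplices of K, each written with vertices in increasing order, are:

  0-simplices (5): [1], [2], [3], [4], [5]
  1-simplices (9): [1,2], [1,3], [1,4], [1,5], [2,3], [2,4], [2,5], [3,4], [3,5]
  2-simplices (6): [1,2,4], [1,2,5], [1,3,4], [1,3,5], [2,3,4], [2,3,5]

so the chain groups are C_0 ≅ Z^5, C_1 ≅ Z^9, C_2 ≅ Z^6.

Boundary ∂_1: C_1 → C_0 is given by ∂[p,q] = [q] − [p]. For instance
  ∂[2,4] = [4] − [2].
This gives a 5×9 integer matrix of rank 4; reducing to Smith normal form yields diagonal entries (1,1,1,1).

The boundary map ∂_2: C_2 → C_1 acts by ∂[p,q,r] = [q,r] − [p,r] + [p,q]. For instance
  ∂[2,3,4] = [3,4] − [2,4] + [2,3],
  ∂[2,3,5] = [3,5] − [2,5] + [2,3].
This gives a 9×6 integer matrix of rank 5; reducing to Smith normal form yields diagonal entries (1,1,1,1,1).

From H_k ≅ ker(∂_k) / im(∂_{k+1}) we obtain:

  H_1: rank ker ∂_1 − rank ∂_2 = (9 − 4) − 5 = 0, and the invariant factors of ∂_2 are all 1, so H_1 ≅ 0.

(K is a triangulation of the 2-sphere S^2.)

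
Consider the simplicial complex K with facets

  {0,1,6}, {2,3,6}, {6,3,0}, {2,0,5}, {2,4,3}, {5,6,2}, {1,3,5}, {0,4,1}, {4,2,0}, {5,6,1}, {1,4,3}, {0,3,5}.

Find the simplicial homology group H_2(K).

We work with the vertex ordering 0 < 1 < 2 < 3 < 4 < 5 < 6. The simplices of K, each written with vertices in increasing order, are:

  0-simplices (7): [0], [1], [2], [3], [4], [5], [6]
  1-simplices (18): [0,1], [0,2], [0,3], [0,4], [0,5], [0,6], [1,3], [1,4], [1,5], [1,6], [2,3], [2,4], [2,5], [2,6], [3,4], [3,5], [3,6], [5,6]
  2-simplices (12): [0,1,4], [0,1,6], [0,2,4], [0,2,5], [0,3,5], [0,3,6], [1,3,4], [1,3,5], [1,5,6], [2,3,4], [2,3,6], [2,5,6]

so the chain groups are C_0 ≅ Z^7, C_1 ≅ Z^18, C_2 ≅ Z^12.

Boundary ∂_1: C_1 → C_0 sends each edge [p,q] (with p < q) to q − p. For instance
  ∂[0,3] = [3] − [0].
The 7×18 boundary matrix has rank 6 and Smith normal form diag(1,1,1,1,1,1).

The boundary map ∂_2: C_2 → C_1 maps a triangle to the signed sum of its edges. For instance
  ∂[2,3,6] = [3,6] − [2,6] + [2,3],
  ∂[1,3,5] = [3,5] − [1,5] + [1,3].
The resulting 18×12 matrix has rank 12, and its Smith normal form has invariant factors (1,1,1,1,1,1,1,1,1,1,1,2).

Reading off H_k = ker ∂_k / im ∂_{k+1}:

  H_2: rank ker ∂_2 − rank ∂_3 = (12 − 12) − 0 = 0, and there is no ∂_3, so H_2 ≅ 0.

(K is a triangulation of the real projective plane RP^2.)

H_2 = 0.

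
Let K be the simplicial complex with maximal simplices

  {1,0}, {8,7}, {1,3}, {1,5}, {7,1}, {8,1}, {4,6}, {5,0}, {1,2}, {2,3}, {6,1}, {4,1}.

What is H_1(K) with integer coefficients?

H_1 = Z^4.

K has 9 vertices, 12 edges.
rank ∂_1 = 8, rank ∂_2 = 0 ⇒ b_1 = 12 − 8 − 0 = 4. So H_1 ≅ Z^4.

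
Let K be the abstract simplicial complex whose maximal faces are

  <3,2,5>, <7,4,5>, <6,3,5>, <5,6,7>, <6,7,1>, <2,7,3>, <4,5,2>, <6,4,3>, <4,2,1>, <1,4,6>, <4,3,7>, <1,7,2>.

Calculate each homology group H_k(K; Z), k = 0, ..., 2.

K has 7 vertices, 18 edges, 12 triangles.
rank ∂_0 = 0, rank ∂_1 = 6 ⇒ b_0 = 7 − 0 − 6 = 1; all invariant factors of ∂_1 are 1 so no torsion. So H_0 ≅ Z.
rank ∂_1 = 6, rank ∂_2 = 12 ⇒ b_1 = 18 − 6 − 12 = 0; ∂_2 has invariant factor(s) [2] giving torsion. So H_1 ≅ Z/2Z.
rank ∂_2 = 12, rank ∂_3 = 0 ⇒ b_2 = 12 − 12 − 0 = 0. So H_2 ≅ 0.

H_0 = Z,  H_1 = Z/2Z,  H_2 = 0.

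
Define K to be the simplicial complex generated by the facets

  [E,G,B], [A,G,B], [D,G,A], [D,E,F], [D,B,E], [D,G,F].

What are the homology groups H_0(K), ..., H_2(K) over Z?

Take the total order A < B < D < E < F < G on the vertex set. Then K (dimension 2) consists of the simplices:

  0-simplices (6): A, B, D, E, F, G
  1-simplices (12): AB, AD, AG, BD, BE, BG, DE, DF, DG, EF, EG, FG
  2-simplices (6): ABG, ADG, BDE, BEG, DEF, DFG

so the chain groups are C_0 ≅ Z^6, C_1 ≅ Z^12, C_2 ≅ Z^6.

Boundary ∂_1: C_1 → C_0 is given by ∂[p,q] = [q] − [p]. For instance
  ∂BE = E − B.
This gives a 6×12 integer matrix of rank 5; reducing to Smith normal form yields diagonal entries (1,1,1,1,1).

Boundary ∂_2: C_2 → C_1 maps a triangle to the signed sum of its edges. For instance
  ∂ADG = DG − AG + AD,
  ∂BDE = DE − BE + BD.
As a 12×6 matrix over Z this has rank 6, with invariant factors (1,1,1,1,1,1).

Now H_k = ker ∂_k / im ∂_{k+1}, so:

  H_0: rank C_0 − rank ∂_1 = 6 − 5 = 1, and the invariant factors of ∂_1 are all 1, so H_0 = Z.
  H_1: rank ker ∂_1 − rank ∂_2 = (12 − 5) − 6 = 1, and the invariant factors of ∂_2 are all 1, so H_1 = Z.
  H_2: rank ker ∂_2 − rank ∂_3 = (6 − 6) − 0 = 0, and there is no ∂_3, so H_2 = 0.

(K is a triangulation of the cylinder S^1 x I.)

H_0 = Z,  H_1 = Z,  H_2 = 0.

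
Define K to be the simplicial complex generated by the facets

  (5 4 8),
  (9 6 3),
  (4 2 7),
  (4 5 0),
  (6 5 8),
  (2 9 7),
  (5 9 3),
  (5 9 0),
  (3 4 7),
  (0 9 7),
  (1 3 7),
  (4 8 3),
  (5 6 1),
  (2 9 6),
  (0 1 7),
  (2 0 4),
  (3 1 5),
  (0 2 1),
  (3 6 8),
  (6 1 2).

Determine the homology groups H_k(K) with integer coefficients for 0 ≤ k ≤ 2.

Fix the vertex order 0 < 1 < 2 < 3 < 4 < 5 < 6 < 7 < 8 < 9 and write every simplex with vertices in increasing order. Then dim K = 2 and the simplices of K are:

  0-simplices (10): [0], [1], [2], [3], [4], [5], [6], [7], [8], [9]
  1-simplices (30): (30 of them)
  2-simplices (20): (20 of them)

so the chain groups are C_0 ≅ Z^10, C_1 ≅ Z^30, C_2 ≅ Z^20.

∂_1: C_1 → C_0 maps an edge to its endpoints' difference, ∂[p,q] = q − p.
The resulting 10×30 matrix has rank 9, and its Smith normal form has invariant factors (1,1,1,1,1,1,1,1,1).

Boundary ∂_2: C_2 → C_1 acts by ∂[p,q,r] = [q,r] − [p,r] + [p,q]. For instance
  ∂[3,6,8] = [6,8] − [3,8] + [3,6],
  ∂[2,4,7] = [4,7] − [2,7] + [2,4].
The resulting 30×20 matrix has rank 20, and its Smith normal form has invariant factors (1,1,1,1,1,1,1,1,1,1,1,1,1,1,1,1,1,1,1,2).

Computing H_k = (kernel of ∂_k) / (image of ∂_{k+1}):

  H_0: rank C_0 − rank ∂_1 = 10 − 9 = 1, and the invariant factors of ∂_1 are all 1, so H_0 ≅ Z.
  H_1: rank ker ∂_1 − rank ∂_2 = (30 − 9) − 20 = 1, and ∂_2 has invariant factor 2 > 1, so H_1 ≅ Z × Z/2.
  H_2: rank ker ∂_2 − rank ∂_3 = (20 − 20) − 0 = 0, and there is no ∂_3, so H_2 ≅ 0.

As a check, the Euler characteristic is 10 − 30 + 20 = 0, which agrees with 1 − 1 + 0 = 0.

H_0 = Z,  H_1 = Z × Z/2,  H_2 = 0.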